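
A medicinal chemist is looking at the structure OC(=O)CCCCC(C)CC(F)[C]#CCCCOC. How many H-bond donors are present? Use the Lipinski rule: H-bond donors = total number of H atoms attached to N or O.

Donors: find every N or O and count the H atoms it carries.
  atom 1 (O): bond orders sum to 1 → 1 H
  atom 3 (O): bond orders sum to 2 → 0 H
  atom 18 (O): bond orders sum to 2 → 0 H
Lipinski HBD = 1.

1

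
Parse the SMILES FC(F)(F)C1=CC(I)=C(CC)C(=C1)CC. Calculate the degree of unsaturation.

4

Degree of unsaturation = (number of rings) + (number of π bonds).
Ring closures in the SMILES: 1.
π bonds: 3 double bonds (each 1 DoU) → 3 DoU from unsaturation.
Total DoU = 1 + 3 = 4.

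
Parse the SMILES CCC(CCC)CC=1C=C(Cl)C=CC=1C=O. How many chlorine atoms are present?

1

Scan the SMILES for Cl atoms (remember two-letter symbols like Cl and Br are single atoms).
Chlorine count: 1.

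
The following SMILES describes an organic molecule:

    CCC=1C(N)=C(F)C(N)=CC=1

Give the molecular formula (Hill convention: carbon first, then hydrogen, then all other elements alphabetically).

C8H11FN2

Walk through each heavy atom and fill implicit hydrogens from standard valence (C 4, N 3, O 2, S 2, halogen 1):
  atom 1: C, bond orders sum to 1 (valence 4) → 3 H
  atom 2: C, bond orders sum to 2 (valence 4) → 2 H
  atom 3: C, bond orders sum to 4 (valence 4) → 0 H
  atom 4: C, bond orders sum to 4 (valence 4) → 0 H
  atom 5: N, bond orders sum to 1 (valence 3) → 2 H
  atom 6: C, bond orders sum to 4 (valence 4) → 0 H
  atom 7: F (halogen, monovalent) → 0 H
  atom 8: C, bond orders sum to 4 (valence 4) → 0 H
  atom 9: N, bond orders sum to 1 (valence 3) → 2 H
  atom 10: C, bond orders sum to 3 (valence 4) → 1 H
  atom 11: C, bond orders sum to 3 (valence 4) → 1 H
Totals → C:8, H:11, F:1, N:2.
In Hill order: C8H11FN2.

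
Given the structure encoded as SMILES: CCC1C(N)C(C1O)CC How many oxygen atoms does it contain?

1

Scan the SMILES for O atoms (remember two-letter symbols like Cl and Br are single atoms).
Oxygen count: 1.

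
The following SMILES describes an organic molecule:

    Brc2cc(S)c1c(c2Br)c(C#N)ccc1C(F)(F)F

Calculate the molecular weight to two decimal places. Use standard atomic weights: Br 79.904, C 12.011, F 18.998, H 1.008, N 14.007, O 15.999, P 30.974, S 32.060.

411.03 g/mol

First, the molecular formula is C12H4Br2F3NS (counting implicit H from valence).
  Br: 2 × 79.904 = 159.808
  C: 12 × 12.011 = 144.132
  F: 3 × 18.998 = 56.994
  H: 4 × 1.008 = 4.032
  N: 1 × 14.007 = 14.007
  S: 1 × 32.060 = 32.060
Sum: 2×79.904 + 12×12.011 + 3×18.998 + 4×1.008 + 1×14.007 + 1×32.060 = 411.033 → 411.03 g/mol.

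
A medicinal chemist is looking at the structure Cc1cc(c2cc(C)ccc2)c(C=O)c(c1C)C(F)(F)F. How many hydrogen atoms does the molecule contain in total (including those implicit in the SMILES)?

Walk through each heavy atom and fill implicit hydrogens from standard valence (C 4, N 3, O 2, S 2, halogen 1); for lowercase aromatic atoms, an aromatic c carries 1 H when it has two neighbours and 0 H with three, and aromatic n carries 0 H:
  atom 1: C, bond orders sum to 1 (valence 4) → 3 H
  atom 2: aromatic c, 3 neighbours → 0 H
  atom 3: aromatic c, 2 neighbours → 1 H
  atom 4: aromatic c, 3 neighbours → 0 H
  atom 5: aromatic c, 3 neighbours → 0 H
  atom 6: aromatic c, 2 neighbours → 1 H
  atom 7: aromatic c, 3 neighbours → 0 H
  atom 8: C, bond orders sum to 1 (valence 4) → 3 H
  atom 9: aromatic c, 2 neighbours → 1 H
  atom 10: aromatic c, 2 neighbours → 1 H
  atom 11: aromatic c, 2 neighbours → 1 H
  atom 12: aromatic c, 3 neighbours → 0 H
  atom 13: C, bond orders sum to 3 (valence 4) → 1 H
  atom 14: O, bond orders sum to 2 (valence 2) → 0 H
  atom 15: aromatic c, 3 neighbours → 0 H
  atom 16: aromatic c, 3 neighbours → 0 H
  atom 17: C, bond orders sum to 1 (valence 4) → 3 H
  atom 18: C, bond orders sum to 4 (valence 4) → 0 H
  atom 19: F (halogen, monovalent) → 0 H
  atom 20: F (halogen, monovalent) → 0 H
  atom 21: F (halogen, monovalent) → 0 H
Total hydrogens: 15.

15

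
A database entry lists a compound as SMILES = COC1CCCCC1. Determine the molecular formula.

Walk through each heavy atom and fill implicit hydrogens from standard valence (C 4, N 3, O 2, S 2, halogen 1):
  atom 1: C, bond orders sum to 1 (valence 4) → 3 H
  atom 2: O, bond orders sum to 2 (valence 2) → 0 H
  atom 3: C, bond orders sum to 3 (valence 4) → 1 H
  atom 4: C, bond orders sum to 2 (valence 4) → 2 H
  atom 5: C, bond orders sum to 2 (valence 4) → 2 H
  atom 6: C, bond orders sum to 2 (valence 4) → 2 H
  atom 7: C, bond orders sum to 2 (valence 4) → 2 H
  atom 8: C, bond orders sum to 2 (valence 4) → 2 H
Totals → C:7, H:14, O:1.
In Hill order: C7H14O.

C7H14O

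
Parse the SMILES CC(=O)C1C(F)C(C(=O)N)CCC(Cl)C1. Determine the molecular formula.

Walk through each heavy atom and fill implicit hydrogens from standard valence (C 4, N 3, O 2, S 2, halogen 1):
  atom 1: C, bond orders sum to 1 (valence 4) → 3 H
  atom 2: C, bond orders sum to 4 (valence 4) → 0 H
  atom 3: O, bond orders sum to 2 (valence 2) → 0 H
  atom 4: C, bond orders sum to 3 (valence 4) → 1 H
  atom 5: C, bond orders sum to 3 (valence 4) → 1 H
  atom 6: F (halogen, monovalent) → 0 H
  atom 7: C, bond orders sum to 3 (valence 4) → 1 H
  atom 8: C, bond orders sum to 4 (valence 4) → 0 H
  atom 9: O, bond orders sum to 2 (valence 2) → 0 H
  atom 10: N, bond orders sum to 1 (valence 3) → 2 H
  atom 11: C, bond orders sum to 2 (valence 4) → 2 H
  atom 12: C, bond orders sum to 2 (valence 4) → 2 H
  atom 13: C, bond orders sum to 3 (valence 4) → 1 H
  atom 14: Cl (halogen, monovalent) → 0 H
  atom 15: C, bond orders sum to 2 (valence 4) → 2 H
Totals → C:10, H:15, Cl:1, F:1, N:1, O:2.
In Hill order: C10H15ClFNO2.

C10H15ClFNO2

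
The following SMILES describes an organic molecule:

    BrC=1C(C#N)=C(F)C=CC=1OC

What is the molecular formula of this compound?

C8H5BrFNO

Walk through each heavy atom and fill implicit hydrogens from standard valence (C 4, N 3, O 2, S 2, halogen 1):
  atom 1: Br (halogen, monovalent) → 0 H
  atom 2: C, bond orders sum to 4 (valence 4) → 0 H
  atom 3: C, bond orders sum to 4 (valence 4) → 0 H
  atom 4: C, bond orders sum to 4 (valence 4) → 0 H
  atom 5: N, bond orders sum to 3 (valence 3) → 0 H
  atom 6: C, bond orders sum to 4 (valence 4) → 0 H
  atom 7: F (halogen, monovalent) → 0 H
  atom 8: C, bond orders sum to 3 (valence 4) → 1 H
  atom 9: C, bond orders sum to 3 (valence 4) → 1 H
  atom 10: C, bond orders sum to 4 (valence 4) → 0 H
  atom 11: O, bond orders sum to 2 (valence 2) → 0 H
  atom 12: C, bond orders sum to 1 (valence 4) → 3 H
Totals → C:8, H:5, Br:1, F:1, N:1, O:1.
In Hill order: C8H5BrFNO.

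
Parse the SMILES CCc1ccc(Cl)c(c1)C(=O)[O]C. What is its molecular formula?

Walk through each heavy atom and fill implicit hydrogens from standard valence (C 4, N 3, O 2, S 2, halogen 1); for lowercase aromatic atoms, an aromatic c carries 1 H when it has two neighbours and 0 H with three, and aromatic n carries 0 H:
  atom 1: C, bond orders sum to 1 (valence 4) → 3 H
  atom 2: C, bond orders sum to 2 (valence 4) → 2 H
  atom 3: aromatic c, 3 neighbours → 0 H
  atom 4: aromatic c, 2 neighbours → 1 H
  atom 5: aromatic c, 2 neighbours → 1 H
  atom 6: aromatic c, 3 neighbours → 0 H
  atom 7: Cl (halogen, monovalent) → 0 H
  atom 8: aromatic c, 3 neighbours → 0 H
  atom 9: aromatic c, 2 neighbours → 1 H
  atom 10: C, bond orders sum to 4 (valence 4) → 0 H
  atom 11: O, bond orders sum to 2 (valence 2) → 0 H
  atom 12: O with explicit H count 0
  atom 13: C, bond orders sum to 1 (valence 4) → 3 H
Totals → C:10, H:11, Cl:1, O:2.

C10H11ClO2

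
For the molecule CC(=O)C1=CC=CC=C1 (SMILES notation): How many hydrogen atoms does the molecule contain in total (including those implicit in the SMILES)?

Walk through each heavy atom and fill implicit hydrogens from standard valence (C 4, N 3, O 2, S 2, halogen 1):
  atom 1: C, bond orders sum to 1 (valence 4) → 3 H
  atom 2: C, bond orders sum to 4 (valence 4) → 0 H
  atom 3: O, bond orders sum to 2 (valence 2) → 0 H
  atom 4: C, bond orders sum to 4 (valence 4) → 0 H
  atom 5: C, bond orders sum to 3 (valence 4) → 1 H
  atom 6: C, bond orders sum to 3 (valence 4) → 1 H
  atom 7: C, bond orders sum to 3 (valence 4) → 1 H
  atom 8: C, bond orders sum to 3 (valence 4) → 1 H
  atom 9: C, bond orders sum to 3 (valence 4) → 1 H
Total hydrogens: 8.

8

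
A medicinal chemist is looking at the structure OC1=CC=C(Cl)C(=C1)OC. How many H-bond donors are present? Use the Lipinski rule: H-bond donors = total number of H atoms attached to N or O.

1

Donors: find every N or O and count the H atoms it carries.
  atom 1 (O): bond orders sum to 1 → 1 H
  atom 9 (O): bond orders sum to 2 → 0 H
Lipinski HBD = 1.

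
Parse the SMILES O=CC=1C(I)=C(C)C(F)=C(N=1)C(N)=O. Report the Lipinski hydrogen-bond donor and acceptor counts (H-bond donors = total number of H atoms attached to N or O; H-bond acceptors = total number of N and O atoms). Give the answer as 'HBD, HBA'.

Donors: find every N or O and count the H atoms it carries.
  atom 1 (O): bond orders sum to 2 → 0 H
  atom 11 (N): bond orders sum to 3 → 0 H
  atom 13 (N): bond orders sum to 1 → 2 H
  atom 14 (O): bond orders sum to 2 → 0 H
Lipinski HBD = 2.
Acceptors: N atoms = 2, O atoms = 2 → HBA = 4.

2, 4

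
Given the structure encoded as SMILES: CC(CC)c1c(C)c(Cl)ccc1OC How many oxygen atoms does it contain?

1

Scan the SMILES for O atoms (remember two-letter symbols like Cl and Br are single atoms).
Oxygen count: 1.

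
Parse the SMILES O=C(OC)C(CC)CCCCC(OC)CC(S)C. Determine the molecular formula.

Walk through each heavy atom and fill implicit hydrogens from standard valence (C 4, N 3, O 2, S 2, halogen 1):
  atom 1: O, bond orders sum to 2 (valence 2) → 0 H
  atom 2: C, bond orders sum to 4 (valence 4) → 0 H
  atom 3: O, bond orders sum to 2 (valence 2) → 0 H
  atom 4: C, bond orders sum to 1 (valence 4) → 3 H
  atom 5: C, bond orders sum to 3 (valence 4) → 1 H
  atom 6: C, bond orders sum to 2 (valence 4) → 2 H
  atom 7: C, bond orders sum to 1 (valence 4) → 3 H
  atom 8: C, bond orders sum to 2 (valence 4) → 2 H
  atom 9: C, bond orders sum to 2 (valence 4) → 2 H
  atom 10: C, bond orders sum to 2 (valence 4) → 2 H
  atom 11: C, bond orders sum to 2 (valence 4) → 2 H
  atom 12: C, bond orders sum to 3 (valence 4) → 1 H
  atom 13: O, bond orders sum to 2 (valence 2) → 0 H
  atom 14: C, bond orders sum to 1 (valence 4) → 3 H
  atom 15: C, bond orders sum to 2 (valence 4) → 2 H
  atom 16: C, bond orders sum to 3 (valence 4) → 1 H
  atom 17: S, bond orders sum to 1 (valence 2) → 1 H
  atom 18: C, bond orders sum to 1 (valence 4) → 3 H
Totals → C:14, H:28, O:3, S:1.
In Hill order: C14H28O3S.

C14H28O3S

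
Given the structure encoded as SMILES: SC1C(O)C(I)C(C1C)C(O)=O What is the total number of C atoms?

7

Count every carbon token in the SMILES (each C, including those in ring-closure positions and inside branches).
Carbon count: 7.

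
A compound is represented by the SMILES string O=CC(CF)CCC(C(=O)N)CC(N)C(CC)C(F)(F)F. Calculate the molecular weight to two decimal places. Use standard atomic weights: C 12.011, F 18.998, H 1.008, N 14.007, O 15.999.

First, the molecular formula is C13H22F4N2O2 (counting implicit H from valence).
  C: 13 × 12.011 = 156.143
  F: 4 × 18.998 = 75.992
  H: 22 × 1.008 = 22.176
  N: 2 × 14.007 = 28.014
  O: 2 × 15.999 = 31.998
Sum: 13×12.011 + 4×18.998 + 22×1.008 + 2×14.007 + 2×15.999 = 314.323 → 314.32 g/mol.

314.32 g/mol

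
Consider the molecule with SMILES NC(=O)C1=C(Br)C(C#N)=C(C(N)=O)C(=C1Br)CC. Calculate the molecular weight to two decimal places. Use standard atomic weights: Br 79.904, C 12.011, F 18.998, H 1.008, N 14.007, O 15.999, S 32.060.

First, the molecular formula is C11H9Br2N3O2 (counting implicit H from valence).
  Br: 2 × 79.904 = 159.808
  C: 11 × 12.011 = 132.121
  H: 9 × 1.008 = 9.072
  N: 3 × 14.007 = 42.021
  O: 2 × 15.999 = 31.998
Sum: 2×79.904 + 11×12.011 + 9×1.008 + 3×14.007 + 2×15.999 = 375.020 → 375.02 g/mol.

375.02 g/mol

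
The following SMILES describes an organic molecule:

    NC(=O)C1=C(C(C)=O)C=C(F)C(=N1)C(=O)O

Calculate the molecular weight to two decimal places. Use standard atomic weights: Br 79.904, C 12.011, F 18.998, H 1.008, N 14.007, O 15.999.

First, the molecular formula is C9H7FN2O4 (counting implicit H from valence).
  C: 9 × 12.011 = 108.099
  F: 1 × 18.998 = 18.998
  H: 7 × 1.008 = 7.056
  N: 2 × 14.007 = 28.014
  O: 4 × 15.999 = 63.996
Sum: 9×12.011 + 1×18.998 + 7×1.008 + 2×14.007 + 4×15.999 = 226.163 → 226.16 g/mol.

226.16 g/mol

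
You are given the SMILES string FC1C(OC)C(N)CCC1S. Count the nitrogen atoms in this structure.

Scan the SMILES for N atoms (remember two-letter symbols like Cl and Br are single atoms).
Nitrogen count: 1.

1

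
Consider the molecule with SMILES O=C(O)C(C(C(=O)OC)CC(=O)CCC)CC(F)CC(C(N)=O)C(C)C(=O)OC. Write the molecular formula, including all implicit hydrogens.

Walk through each heavy atom and fill implicit hydrogens from standard valence (C 4, N 3, O 2, S 2, halogen 1):
  atom 1: O, bond orders sum to 2 (valence 2) → 0 H
  atom 2: C, bond orders sum to 4 (valence 4) → 0 H
  atom 3: O, bond orders sum to 1 (valence 2) → 1 H
  atom 4: C, bond orders sum to 3 (valence 4) → 1 H
  atom 5: C, bond orders sum to 3 (valence 4) → 1 H
  atom 6: C, bond orders sum to 4 (valence 4) → 0 H
  atom 7: O, bond orders sum to 2 (valence 2) → 0 H
  atom 8: O, bond orders sum to 2 (valence 2) → 0 H
  atom 9: C, bond orders sum to 1 (valence 4) → 3 H
  atom 10: C, bond orders sum to 2 (valence 4) → 2 H
  atom 11: C, bond orders sum to 4 (valence 4) → 0 H
  atom 12: O, bond orders sum to 2 (valence 2) → 0 H
  atom 13: C, bond orders sum to 2 (valence 4) → 2 H
  atom 14: C, bond orders sum to 2 (valence 4) → 2 H
  atom 15: C, bond orders sum to 1 (valence 4) → 3 H
  atom 16: C, bond orders sum to 2 (valence 4) → 2 H
  atom 17: C, bond orders sum to 3 (valence 4) → 1 H
  atom 18: F (halogen, monovalent) → 0 H
  atom 19: C, bond orders sum to 2 (valence 4) → 2 H
  atom 20: C, bond orders sum to 3 (valence 4) → 1 H
  atom 21: C, bond orders sum to 4 (valence 4) → 0 H
  atom 22: N, bond orders sum to 1 (valence 3) → 2 H
  atom 23: O, bond orders sum to 2 (valence 2) → 0 H
  atom 24: C, bond orders sum to 3 (valence 4) → 1 H
  atom 25: C, bond orders sum to 1 (valence 4) → 3 H
  atom 26: C, bond orders sum to 4 (valence 4) → 0 H
  atom 27: O, bond orders sum to 2 (valence 2) → 0 H
  atom 28: O, bond orders sum to 2 (valence 2) → 0 H
  atom 29: C, bond orders sum to 1 (valence 4) → 3 H
Totals → C:19, H:30, F:1, N:1, O:8.
In Hill order: C19H30FNO8.

C19H30FNO8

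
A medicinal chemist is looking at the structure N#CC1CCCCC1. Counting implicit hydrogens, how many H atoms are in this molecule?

11

Walk through each heavy atom and fill implicit hydrogens from standard valence (C 4, N 3, O 2, S 2, halogen 1):
  atom 1: N, bond orders sum to 3 (valence 3) → 0 H
  atom 2: C, bond orders sum to 4 (valence 4) → 0 H
  atom 3: C, bond orders sum to 3 (valence 4) → 1 H
  atom 4: C, bond orders sum to 2 (valence 4) → 2 H
  atom 5: C, bond orders sum to 2 (valence 4) → 2 H
  atom 6: C, bond orders sum to 2 (valence 4) → 2 H
  atom 7: C, bond orders sum to 2 (valence 4) → 2 H
  atom 8: C, bond orders sum to 2 (valence 4) → 2 H
Total hydrogens: 11.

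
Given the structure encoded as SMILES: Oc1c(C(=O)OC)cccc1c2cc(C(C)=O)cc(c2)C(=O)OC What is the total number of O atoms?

6

Scan the SMILES for O atoms (remember two-letter symbols like Cl and Br are single atoms).
Oxygen count: 6.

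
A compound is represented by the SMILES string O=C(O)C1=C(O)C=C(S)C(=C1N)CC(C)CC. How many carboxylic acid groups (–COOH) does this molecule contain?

The carboxylic acid motif appears at heavy-atom position 2 in the SMILES.
Other groups present: 1 hydroxyl, 1 primary amine, 1 thiol.
Carboxylic acid count: 1.

1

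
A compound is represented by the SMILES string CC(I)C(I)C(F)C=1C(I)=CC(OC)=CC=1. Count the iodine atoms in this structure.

3

Scan the SMILES for I atoms (remember two-letter symbols like Cl and Br are single atoms).
Iodine count: 3.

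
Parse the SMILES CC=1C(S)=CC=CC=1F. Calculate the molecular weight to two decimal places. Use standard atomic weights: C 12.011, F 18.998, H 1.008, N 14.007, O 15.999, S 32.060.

First, the molecular formula is C7H7FS (counting implicit H from valence).
  C: 7 × 12.011 = 84.077
  F: 1 × 18.998 = 18.998
  H: 7 × 1.008 = 7.056
  S: 1 × 32.060 = 32.060
Sum: 7×12.011 + 1×18.998 + 7×1.008 + 1×32.060 = 142.191 → 142.19 g/mol.

142.19 g/mol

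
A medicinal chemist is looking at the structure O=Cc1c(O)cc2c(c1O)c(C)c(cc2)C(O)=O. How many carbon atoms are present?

Count every carbon token in the SMILES (each C, including those in ring-closure positions and inside branches).
Carbon count: 13.

13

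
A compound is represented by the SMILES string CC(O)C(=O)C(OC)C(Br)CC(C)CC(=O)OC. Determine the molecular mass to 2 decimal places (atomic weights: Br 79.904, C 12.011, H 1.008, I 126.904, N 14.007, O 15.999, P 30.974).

First, the molecular formula is C12H21BrO5 (counting implicit H from valence).
  Br: 1 × 79.904 = 79.904
  C: 12 × 12.011 = 144.132
  H: 21 × 1.008 = 21.168
  O: 5 × 15.999 = 79.995
Sum: 1×79.904 + 12×12.011 + 21×1.008 + 5×15.999 = 325.199 → 325.20 g/mol.

325.20 g/mol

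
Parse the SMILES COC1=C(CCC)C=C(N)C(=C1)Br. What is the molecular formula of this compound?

C10H14BrNO

Walk through each heavy atom and fill implicit hydrogens from standard valence (C 4, N 3, O 2, S 2, halogen 1):
  atom 1: C, bond orders sum to 1 (valence 4) → 3 H
  atom 2: O, bond orders sum to 2 (valence 2) → 0 H
  atom 3: C, bond orders sum to 4 (valence 4) → 0 H
  atom 4: C, bond orders sum to 4 (valence 4) → 0 H
  atom 5: C, bond orders sum to 2 (valence 4) → 2 H
  atom 6: C, bond orders sum to 2 (valence 4) → 2 H
  atom 7: C, bond orders sum to 1 (valence 4) → 3 H
  atom 8: C, bond orders sum to 3 (valence 4) → 1 H
  atom 9: C, bond orders sum to 4 (valence 4) → 0 H
  atom 10: N, bond orders sum to 1 (valence 3) → 2 H
  atom 11: C, bond orders sum to 4 (valence 4) → 0 H
  atom 12: C, bond orders sum to 3 (valence 4) → 1 H
  atom 13: Br (halogen, monovalent) → 0 H
Totals → C:10, H:14, Br:1, N:1, O:1.
In Hill order: C10H14BrNO.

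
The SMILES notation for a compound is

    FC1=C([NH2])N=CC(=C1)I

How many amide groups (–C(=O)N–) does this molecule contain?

Scan the SMILES for the amide motif — none present.
Groups that are present: 1 primary amine.

0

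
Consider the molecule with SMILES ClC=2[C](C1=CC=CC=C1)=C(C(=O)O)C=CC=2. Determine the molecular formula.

Walk through each heavy atom and fill implicit hydrogens from standard valence (C 4, N 3, O 2, S 2, halogen 1):
  atom 1: Cl (halogen, monovalent) → 0 H
  atom 2: C, bond orders sum to 4 (valence 4) → 0 H
  atom 3: C with explicit H count 0
  atom 4: C, bond orders sum to 4 (valence 4) → 0 H
  atom 5: C, bond orders sum to 3 (valence 4) → 1 H
  atom 6: C, bond orders sum to 3 (valence 4) → 1 H
  atom 7: C, bond orders sum to 3 (valence 4) → 1 H
  atom 8: C, bond orders sum to 3 (valence 4) → 1 H
  atom 9: C, bond orders sum to 3 (valence 4) → 1 H
  atom 10: C, bond orders sum to 4 (valence 4) → 0 H
  atom 11: C, bond orders sum to 4 (valence 4) → 0 H
  atom 12: O, bond orders sum to 2 (valence 2) → 0 H
  atom 13: O, bond orders sum to 1 (valence 2) → 1 H
  atom 14: C, bond orders sum to 3 (valence 4) → 1 H
  atom 15: C, bond orders sum to 3 (valence 4) → 1 H
  atom 16: C, bond orders sum to 3 (valence 4) → 1 H
Totals → C:13, H:9, Cl:1, O:2.
In Hill order: C13H9ClO2.

C13H9ClO2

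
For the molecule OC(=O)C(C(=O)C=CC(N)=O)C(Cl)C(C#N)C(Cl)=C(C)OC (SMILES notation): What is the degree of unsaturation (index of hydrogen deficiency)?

Degree of unsaturation = (number of rings) + (number of π bonds).
Ring closures in the SMILES: 0.
π bonds: 5 double bonds (each 1 DoU), 1 triple bond (each 2 DoU) → 7 DoU from unsaturation.
Total DoU = 0 + 7 = 7.

7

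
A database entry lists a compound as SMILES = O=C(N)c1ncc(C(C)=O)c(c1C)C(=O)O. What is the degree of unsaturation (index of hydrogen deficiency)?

7

Molecular formula: C10H10N2O4.
DoU = (2C + 2 + N − H − X) / 2, where X is the halogen count and O/S are ignored.
    = (2·10 + 2 + 2 − 10 − 0) / 2 = 14 / 2 = 7.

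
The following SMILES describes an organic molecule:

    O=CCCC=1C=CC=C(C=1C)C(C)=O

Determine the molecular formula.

C12H14O2

Walk through each heavy atom and fill implicit hydrogens from standard valence (C 4, N 3, O 2, S 2, halogen 1):
  atom 1: O, bond orders sum to 2 (valence 2) → 0 H
  atom 2: C, bond orders sum to 3 (valence 4) → 1 H
  atom 3: C, bond orders sum to 2 (valence 4) → 2 H
  atom 4: C, bond orders sum to 2 (valence 4) → 2 H
  atom 5: C, bond orders sum to 4 (valence 4) → 0 H
  atom 6: C, bond orders sum to 3 (valence 4) → 1 H
  atom 7: C, bond orders sum to 3 (valence 4) → 1 H
  atom 8: C, bond orders sum to 3 (valence 4) → 1 H
  atom 9: C, bond orders sum to 4 (valence 4) → 0 H
  atom 10: C, bond orders sum to 4 (valence 4) → 0 H
  atom 11: C, bond orders sum to 1 (valence 4) → 3 H
  atom 12: C, bond orders sum to 4 (valence 4) → 0 H
  atom 13: C, bond orders sum to 1 (valence 4) → 3 H
  atom 14: O, bond orders sum to 2 (valence 2) → 0 H
Totals → C:12, H:14, O:2.
In Hill order: C12H14O2.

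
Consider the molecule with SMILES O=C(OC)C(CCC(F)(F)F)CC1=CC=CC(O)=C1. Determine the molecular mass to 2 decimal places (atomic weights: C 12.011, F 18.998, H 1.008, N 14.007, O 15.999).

276.25 g/mol

First, the molecular formula is C13H15F3O3 (counting implicit H from valence).
  C: 13 × 12.011 = 156.143
  F: 3 × 18.998 = 56.994
  H: 15 × 1.008 = 15.120
  O: 3 × 15.999 = 47.997
Sum: 13×12.011 + 3×18.998 + 15×1.008 + 3×15.999 = 276.254 → 276.25 g/mol.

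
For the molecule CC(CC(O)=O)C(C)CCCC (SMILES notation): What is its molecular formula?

C10H20O2

Walk through each heavy atom and fill implicit hydrogens from standard valence (C 4, N 3, O 2, S 2, halogen 1):
  atom 1: C, bond orders sum to 1 (valence 4) → 3 H
  atom 2: C, bond orders sum to 3 (valence 4) → 1 H
  atom 3: C, bond orders sum to 2 (valence 4) → 2 H
  atom 4: C, bond orders sum to 4 (valence 4) → 0 H
  atom 5: O, bond orders sum to 1 (valence 2) → 1 H
  atom 6: O, bond orders sum to 2 (valence 2) → 0 H
  atom 7: C, bond orders sum to 3 (valence 4) → 1 H
  atom 8: C, bond orders sum to 1 (valence 4) → 3 H
  atom 9: C, bond orders sum to 2 (valence 4) → 2 H
  atom 10: C, bond orders sum to 2 (valence 4) → 2 H
  atom 11: C, bond orders sum to 2 (valence 4) → 2 H
  atom 12: C, bond orders sum to 1 (valence 4) → 3 H
Totals → C:10, H:20, O:2.
In Hill order: C10H20O2.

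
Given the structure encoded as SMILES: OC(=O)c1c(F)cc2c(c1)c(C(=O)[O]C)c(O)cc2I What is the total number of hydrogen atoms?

Walk through each heavy atom and fill implicit hydrogens from standard valence (C 4, N 3, O 2, S 2, halogen 1); for lowercase aromatic atoms, an aromatic c carries 1 H when it has two neighbours and 0 H with three, and aromatic n carries 0 H:
  atom 1: O, bond orders sum to 1 (valence 2) → 1 H
  atom 2: C, bond orders sum to 4 (valence 4) → 0 H
  atom 3: O, bond orders sum to 2 (valence 2) → 0 H
  atom 4: aromatic c, 3 neighbours → 0 H
  atom 5: aromatic c, 3 neighbours → 0 H
  atom 6: F (halogen, monovalent) → 0 H
  atom 7: aromatic c, 2 neighbours → 1 H
  atom 8: aromatic c, 3 neighbours → 0 H
  atom 9: aromatic c, 3 neighbours → 0 H
  atom 10: aromatic c, 2 neighbours → 1 H
  atom 11: aromatic c, 3 neighbours → 0 H
  atom 12: C, bond orders sum to 4 (valence 4) → 0 H
  atom 13: O, bond orders sum to 2 (valence 2) → 0 H
  atom 14: O with explicit H count 0
  atom 15: C, bond orders sum to 1 (valence 4) → 3 H
  atom 16: aromatic c, 3 neighbours → 0 H
  atom 17: O, bond orders sum to 1 (valence 2) → 1 H
  atom 18: aromatic c, 2 neighbours → 1 H
  atom 19: aromatic c, 3 neighbours → 0 H
  atom 20: I (halogen, monovalent) → 0 H
Total hydrogens: 8.

8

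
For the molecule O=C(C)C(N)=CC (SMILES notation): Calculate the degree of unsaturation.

2

Molecular formula: C5H9NO.
DoU = (2C + 2 + N − H − X) / 2, where X is the halogen count and O/S are ignored.
    = (2·5 + 2 + 1 − 9 − 0) / 2 = 4 / 2 = 2.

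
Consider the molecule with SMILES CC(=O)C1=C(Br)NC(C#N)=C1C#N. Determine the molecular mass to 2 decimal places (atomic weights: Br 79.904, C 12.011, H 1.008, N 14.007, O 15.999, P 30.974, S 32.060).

238.04 g/mol

First, the molecular formula is C8H4BrN3O (counting implicit H from valence).
  Br: 1 × 79.904 = 79.904
  C: 8 × 12.011 = 96.088
  H: 4 × 1.008 = 4.032
  N: 3 × 14.007 = 42.021
  O: 1 × 15.999 = 15.999
Sum: 1×79.904 + 8×12.011 + 4×1.008 + 3×14.007 + 1×15.999 = 238.044 → 238.04 g/mol.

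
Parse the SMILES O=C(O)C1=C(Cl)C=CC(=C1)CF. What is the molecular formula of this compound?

C8H6ClFO2

Walk through each heavy atom and fill implicit hydrogens from standard valence (C 4, N 3, O 2, S 2, halogen 1):
  atom 1: O, bond orders sum to 2 (valence 2) → 0 H
  atom 2: C, bond orders sum to 4 (valence 4) → 0 H
  atom 3: O, bond orders sum to 1 (valence 2) → 1 H
  atom 4: C, bond orders sum to 4 (valence 4) → 0 H
  atom 5: C, bond orders sum to 4 (valence 4) → 0 H
  atom 6: Cl (halogen, monovalent) → 0 H
  atom 7: C, bond orders sum to 3 (valence 4) → 1 H
  atom 8: C, bond orders sum to 3 (valence 4) → 1 H
  atom 9: C, bond orders sum to 4 (valence 4) → 0 H
  atom 10: C, bond orders sum to 3 (valence 4) → 1 H
  atom 11: C, bond orders sum to 2 (valence 4) → 2 H
  atom 12: F (halogen, monovalent) → 0 H
Totals → C:8, H:6, Cl:1, F:1, O:2.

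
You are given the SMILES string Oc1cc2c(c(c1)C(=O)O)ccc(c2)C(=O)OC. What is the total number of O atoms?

Scan the SMILES for O atoms (remember two-letter symbols like Cl and Br are single atoms).
Oxygen count: 5.

5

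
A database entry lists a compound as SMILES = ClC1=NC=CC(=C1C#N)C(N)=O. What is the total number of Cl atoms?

1

Scan the SMILES for Cl atoms (remember two-letter symbols like Cl and Br are single atoms).
Chlorine count: 1.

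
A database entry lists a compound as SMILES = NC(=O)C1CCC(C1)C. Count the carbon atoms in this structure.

Count every carbon token in the SMILES (each C, including those in ring-closure positions and inside branches).
Carbon count: 7.

7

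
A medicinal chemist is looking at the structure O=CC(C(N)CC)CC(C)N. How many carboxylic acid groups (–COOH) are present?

Scan the SMILES for the carboxylic acid motif — none present.
Groups that are present: 1 aldehyde, 2 primary amine.

0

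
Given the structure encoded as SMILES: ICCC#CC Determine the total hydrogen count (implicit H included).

7

Walk through each heavy atom and fill implicit hydrogens from standard valence (C 4, N 3, O 2, S 2, halogen 1):
  atom 1: I (halogen, monovalent) → 0 H
  atom 2: C, bond orders sum to 2 (valence 4) → 2 H
  atom 3: C, bond orders sum to 2 (valence 4) → 2 H
  atom 4: C, bond orders sum to 4 (valence 4) → 0 H
  atom 5: C, bond orders sum to 4 (valence 4) → 0 H
  atom 6: C, bond orders sum to 1 (valence 4) → 3 H
Total hydrogens: 7.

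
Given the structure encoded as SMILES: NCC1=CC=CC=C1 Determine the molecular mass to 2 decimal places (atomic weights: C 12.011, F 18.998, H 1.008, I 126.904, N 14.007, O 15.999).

107.16 g/mol

First, the molecular formula is C7H9N (counting implicit H from valence).
  C: 7 × 12.011 = 84.077
  H: 9 × 1.008 = 9.072
  N: 1 × 14.007 = 14.007
Sum: 7×12.011 + 9×1.008 + 1×14.007 = 107.156 → 107.16 g/mol.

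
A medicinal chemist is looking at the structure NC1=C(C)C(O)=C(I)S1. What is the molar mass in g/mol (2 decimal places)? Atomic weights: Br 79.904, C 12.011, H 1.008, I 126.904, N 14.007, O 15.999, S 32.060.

255.07 g/mol

First, the molecular formula is C5H6INOS (counting implicit H from valence).
  C: 5 × 12.011 = 60.055
  H: 6 × 1.008 = 6.048
  I: 1 × 126.904 = 126.904
  N: 1 × 14.007 = 14.007
  O: 1 × 15.999 = 15.999
  S: 1 × 32.060 = 32.060
Sum: 5×12.011 + 6×1.008 + 1×126.904 + 1×14.007 + 1×15.999 + 1×32.060 = 255.073 → 255.07 g/mol.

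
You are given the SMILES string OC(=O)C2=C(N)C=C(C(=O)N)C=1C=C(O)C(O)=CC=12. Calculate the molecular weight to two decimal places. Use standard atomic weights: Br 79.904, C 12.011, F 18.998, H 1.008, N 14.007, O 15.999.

262.22 g/mol

First, the molecular formula is C12H10N2O5 (counting implicit H from valence).
  C: 12 × 12.011 = 144.132
  H: 10 × 1.008 = 10.080
  N: 2 × 14.007 = 28.014
  O: 5 × 15.999 = 79.995
Sum: 12×12.011 + 10×1.008 + 2×14.007 + 5×15.999 = 262.221 → 262.22 g/mol.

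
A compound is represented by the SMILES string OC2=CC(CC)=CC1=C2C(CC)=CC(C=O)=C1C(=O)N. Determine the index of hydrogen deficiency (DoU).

Molecular formula: C16H17NO3.
DoU = (2C + 2 + N − H − X) / 2, where X is the halogen count and O/S are ignored.
    = (2·16 + 2 + 1 − 17 − 0) / 2 = 18 / 2 = 9.

9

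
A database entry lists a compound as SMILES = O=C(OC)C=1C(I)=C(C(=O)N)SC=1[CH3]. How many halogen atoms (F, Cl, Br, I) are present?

Halogen atoms appear at heavy-atom position 7 (1×I).
Other groups present: 1 amide, 1 ester.
Halogen count: 1.

1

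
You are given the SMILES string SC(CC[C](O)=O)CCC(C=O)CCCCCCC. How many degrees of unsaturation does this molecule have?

Degree of unsaturation = (number of rings) + (number of π bonds).
Ring closures in the SMILES: 0.
π bonds: 2 double bonds (each 1 DoU) → 2 DoU from unsaturation.
Total DoU = 0 + 2 = 2.

2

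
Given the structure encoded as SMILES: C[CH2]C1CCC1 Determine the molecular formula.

Walk through each heavy atom and fill implicit hydrogens from standard valence (C 4, N 3, O 2, S 2, halogen 1):
  atom 1: C, bond orders sum to 1 (valence 4) → 3 H
  atom 2: C with explicit H count 2
  atom 3: C, bond orders sum to 3 (valence 4) → 1 H
  atom 4: C, bond orders sum to 2 (valence 4) → 2 H
  atom 5: C, bond orders sum to 2 (valence 4) → 2 H
  atom 6: C, bond orders sum to 2 (valence 4) → 2 H
Totals → C:6, H:12.
In Hill order: C6H12.

C6H12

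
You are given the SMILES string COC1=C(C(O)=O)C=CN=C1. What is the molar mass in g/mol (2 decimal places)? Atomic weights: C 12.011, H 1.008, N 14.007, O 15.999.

153.14 g/mol

First, the molecular formula is C7H7NO3 (counting implicit H from valence).
  C: 7 × 12.011 = 84.077
  H: 7 × 1.008 = 7.056
  N: 1 × 14.007 = 14.007
  O: 3 × 15.999 = 47.997
Sum: 7×12.011 + 7×1.008 + 1×14.007 + 3×15.999 = 153.137 → 153.14 g/mol.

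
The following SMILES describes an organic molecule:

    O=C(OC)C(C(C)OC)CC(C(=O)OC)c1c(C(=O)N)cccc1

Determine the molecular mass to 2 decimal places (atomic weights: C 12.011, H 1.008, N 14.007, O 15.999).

337.37 g/mol

First, the molecular formula is C17H23NO6 (counting implicit H from valence).
  C: 17 × 12.011 = 204.187
  H: 23 × 1.008 = 23.184
  N: 1 × 14.007 = 14.007
  O: 6 × 15.999 = 95.994
Sum: 17×12.011 + 23×1.008 + 1×14.007 + 6×15.999 = 337.372 → 337.37 g/mol.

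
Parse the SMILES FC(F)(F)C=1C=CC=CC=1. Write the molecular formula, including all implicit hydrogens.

Walk through each heavy atom and fill implicit hydrogens from standard valence (C 4, N 3, O 2, S 2, halogen 1):
  atom 1: F (halogen, monovalent) → 0 H
  atom 2: C, bond orders sum to 4 (valence 4) → 0 H
  atom 3: F (halogen, monovalent) → 0 H
  atom 4: F (halogen, monovalent) → 0 H
  atom 5: C, bond orders sum to 4 (valence 4) → 0 H
  atom 6: C, bond orders sum to 3 (valence 4) → 1 H
  atom 7: C, bond orders sum to 3 (valence 4) → 1 H
  atom 8: C, bond orders sum to 3 (valence 4) → 1 H
  atom 9: C, bond orders sum to 3 (valence 4) → 1 H
  atom 10: C, bond orders sum to 3 (valence 4) → 1 H
Totals → C:7, H:5, F:3.

C7H5F3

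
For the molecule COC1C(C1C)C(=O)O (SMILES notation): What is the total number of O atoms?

3

Scan the SMILES for O atoms (remember two-letter symbols like Cl and Br are single atoms).
Oxygen count: 3.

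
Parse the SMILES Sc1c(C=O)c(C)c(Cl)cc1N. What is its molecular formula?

C8H8ClNOS

Walk through each heavy atom and fill implicit hydrogens from standard valence (C 4, N 3, O 2, S 2, halogen 1); for lowercase aromatic atoms, an aromatic c carries 1 H when it has two neighbours and 0 H with three, and aromatic n carries 0 H:
  atom 1: S, bond orders sum to 1 (valence 2) → 1 H
  atom 2: aromatic c, 3 neighbours → 0 H
  atom 3: aromatic c, 3 neighbours → 0 H
  atom 4: C, bond orders sum to 3 (valence 4) → 1 H
  atom 5: O, bond orders sum to 2 (valence 2) → 0 H
  atom 6: aromatic c, 3 neighbours → 0 H
  atom 7: C, bond orders sum to 1 (valence 4) → 3 H
  atom 8: aromatic c, 3 neighbours → 0 H
  atom 9: Cl (halogen, monovalent) → 0 H
  atom 10: aromatic c, 2 neighbours → 1 H
  atom 11: aromatic c, 3 neighbours → 0 H
  atom 12: N, bond orders sum to 1 (valence 3) → 2 H
Totals → C:8, H:8, Cl:1, N:1, O:1, S:1.
In Hill order: C8H8ClNOS.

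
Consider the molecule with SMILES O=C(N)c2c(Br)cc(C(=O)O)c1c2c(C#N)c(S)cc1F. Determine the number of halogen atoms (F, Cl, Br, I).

Halogen atoms appear at heavy-atom positions 6, 21 (1×Br, 1×F).
Other groups present: 1 amide, 1 carboxylic acid, 1 nitrile, 1 thiol.
Halogen count: 2.

2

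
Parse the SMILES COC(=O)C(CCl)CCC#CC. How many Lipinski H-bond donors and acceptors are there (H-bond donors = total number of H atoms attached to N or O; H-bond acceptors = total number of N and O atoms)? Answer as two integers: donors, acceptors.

Donors: find every N or O and count the H atoms it carries.
  atom 2 (O): bond orders sum to 2 → 0 H
  atom 4 (O): bond orders sum to 2 → 0 H
Lipinski HBD = 0.
Acceptors: N atoms = 0, O atoms = 2 → HBA = 2.

0, 2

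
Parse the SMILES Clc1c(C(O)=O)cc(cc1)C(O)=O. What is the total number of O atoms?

4

Scan the SMILES for O atoms (remember two-letter symbols like Cl and Br are single atoms).
Oxygen count: 4.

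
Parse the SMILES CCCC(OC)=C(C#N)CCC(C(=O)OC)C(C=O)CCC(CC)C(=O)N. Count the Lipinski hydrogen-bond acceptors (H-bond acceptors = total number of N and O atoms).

7

N atoms: 2; O atoms: 5.
Lipinski HBA = 2 + 5 = 7.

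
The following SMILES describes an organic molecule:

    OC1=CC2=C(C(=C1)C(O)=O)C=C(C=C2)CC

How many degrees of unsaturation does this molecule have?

8

Molecular formula: C13H12O3.
DoU = (2C + 2 + N − H − X) / 2, where X is the halogen count and O/S are ignored.
    = (2·13 + 2 + 0 − 12 − 0) / 2 = 16 / 2 = 8.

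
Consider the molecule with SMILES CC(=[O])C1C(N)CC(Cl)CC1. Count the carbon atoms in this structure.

Count every carbon token in the SMILES (each C, including those in ring-closure positions and inside branches).
Carbon count: 8.

8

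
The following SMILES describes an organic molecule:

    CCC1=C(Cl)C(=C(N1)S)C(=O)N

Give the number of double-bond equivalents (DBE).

Molecular formula: C7H9ClN2OS.
DoU = (2C + 2 + N − H − X) / 2, where X is the halogen count and O/S are ignored.
    = (2·7 + 2 + 2 − 9 − 1) / 2 = 8 / 2 = 4.

4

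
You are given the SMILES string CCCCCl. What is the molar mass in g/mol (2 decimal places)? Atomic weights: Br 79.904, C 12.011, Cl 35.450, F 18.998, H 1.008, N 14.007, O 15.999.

First, the molecular formula is C4H9Cl (counting implicit H from valence).
  C: 4 × 12.011 = 48.044
  Cl: 1 × 35.450 = 35.450
  H: 9 × 1.008 = 9.072
Sum: 4×12.011 + 1×35.450 + 9×1.008 = 92.566 → 92.57 g/mol.

92.57 g/mol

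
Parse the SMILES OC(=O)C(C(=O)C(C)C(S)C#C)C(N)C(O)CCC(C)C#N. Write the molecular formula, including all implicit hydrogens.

Walk through each heavy atom and fill implicit hydrogens from standard valence (C 4, N 3, O 2, S 2, halogen 1):
  atom 1: O, bond orders sum to 1 (valence 2) → 1 H
  atom 2: C, bond orders sum to 4 (valence 4) → 0 H
  atom 3: O, bond orders sum to 2 (valence 2) → 0 H
  atom 4: C, bond orders sum to 3 (valence 4) → 1 H
  atom 5: C, bond orders sum to 4 (valence 4) → 0 H
  atom 6: O, bond orders sum to 2 (valence 2) → 0 H
  atom 7: C, bond orders sum to 3 (valence 4) → 1 H
  atom 8: C, bond orders sum to 1 (valence 4) → 3 H
  atom 9: C, bond orders sum to 3 (valence 4) → 1 H
  atom 10: S, bond orders sum to 1 (valence 2) → 1 H
  atom 11: C, bond orders sum to 4 (valence 4) → 0 H
  atom 12: C, bond orders sum to 3 (valence 4) → 1 H
  atom 13: C, bond orders sum to 3 (valence 4) → 1 H
  atom 14: N, bond orders sum to 1 (valence 3) → 2 H
  atom 15: C, bond orders sum to 3 (valence 4) → 1 H
  atom 16: O, bond orders sum to 1 (valence 2) → 1 H
  atom 17: C, bond orders sum to 2 (valence 4) → 2 H
  atom 18: C, bond orders sum to 2 (valence 4) → 2 H
  atom 19: C, bond orders sum to 3 (valence 4) → 1 H
  atom 20: C, bond orders sum to 1 (valence 4) → 3 H
  atom 21: C, bond orders sum to 4 (valence 4) → 0 H
  atom 22: N, bond orders sum to 3 (valence 3) → 0 H
Totals → C:15, H:22, N:2, O:4, S:1.

C15H22N2O4S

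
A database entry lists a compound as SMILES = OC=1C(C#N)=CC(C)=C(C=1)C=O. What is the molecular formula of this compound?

C9H7NO2

Walk through each heavy atom and fill implicit hydrogens from standard valence (C 4, N 3, O 2, S 2, halogen 1):
  atom 1: O, bond orders sum to 1 (valence 2) → 1 H
  atom 2: C, bond orders sum to 4 (valence 4) → 0 H
  atom 3: C, bond orders sum to 4 (valence 4) → 0 H
  atom 4: C, bond orders sum to 4 (valence 4) → 0 H
  atom 5: N, bond orders sum to 3 (valence 3) → 0 H
  atom 6: C, bond orders sum to 3 (valence 4) → 1 H
  atom 7: C, bond orders sum to 4 (valence 4) → 0 H
  atom 8: C, bond orders sum to 1 (valence 4) → 3 H
  atom 9: C, bond orders sum to 4 (valence 4) → 0 H
  atom 10: C, bond orders sum to 3 (valence 4) → 1 H
  atom 11: C, bond orders sum to 3 (valence 4) → 1 H
  atom 12: O, bond orders sum to 2 (valence 2) → 0 H
Totals → C:9, H:7, N:1, O:2.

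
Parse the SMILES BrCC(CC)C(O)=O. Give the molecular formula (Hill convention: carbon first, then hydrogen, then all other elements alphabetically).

C5H9BrO2

Walk through each heavy atom and fill implicit hydrogens from standard valence (C 4, N 3, O 2, S 2, halogen 1):
  atom 1: Br (halogen, monovalent) → 0 H
  atom 2: C, bond orders sum to 2 (valence 4) → 2 H
  atom 3: C, bond orders sum to 3 (valence 4) → 1 H
  atom 4: C, bond orders sum to 2 (valence 4) → 2 H
  atom 5: C, bond orders sum to 1 (valence 4) → 3 H
  atom 6: C, bond orders sum to 4 (valence 4) → 0 H
  atom 7: O, bond orders sum to 1 (valence 2) → 1 H
  atom 8: O, bond orders sum to 2 (valence 2) → 0 H
Totals → C:5, H:9, Br:1, O:2.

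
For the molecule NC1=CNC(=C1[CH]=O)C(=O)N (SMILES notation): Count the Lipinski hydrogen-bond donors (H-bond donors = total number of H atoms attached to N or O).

5

Donors: find every N or O and count the H atoms it carries.
  atom 1 (N): bond orders sum to 1 → 2 H
  atom 4 (N): bond orders sum to 2 → 1 H
  atom 8 (O): bond orders sum to 2 → 0 H
  atom 10 (O): bond orders sum to 2 → 0 H
  atom 11 (N): bond orders sum to 1 → 2 H
Lipinski HBD = 5.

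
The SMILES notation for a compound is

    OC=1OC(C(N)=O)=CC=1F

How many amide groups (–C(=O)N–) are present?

The amide motif appears at heavy-atom position 5 in the SMILES.
Other groups present: 1 hydroxyl.
Amide count: 1.

1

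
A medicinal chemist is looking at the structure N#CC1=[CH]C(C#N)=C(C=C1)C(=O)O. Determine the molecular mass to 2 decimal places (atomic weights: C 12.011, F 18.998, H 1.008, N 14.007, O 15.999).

First, the molecular formula is C9H4N2O2 (counting implicit H from valence).
  C: 9 × 12.011 = 108.099
  H: 4 × 1.008 = 4.032
  N: 2 × 14.007 = 28.014
  O: 2 × 15.999 = 31.998
Sum: 9×12.011 + 4×1.008 + 2×14.007 + 2×15.999 = 172.143 → 172.14 g/mol.

172.14 g/mol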